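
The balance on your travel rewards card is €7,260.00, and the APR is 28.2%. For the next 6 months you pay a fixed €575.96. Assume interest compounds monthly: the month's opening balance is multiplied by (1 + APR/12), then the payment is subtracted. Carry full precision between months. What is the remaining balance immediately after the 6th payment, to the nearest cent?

Monthly rate r = 28.2%/12 = 2.35% = 0.0235.
Each month: B ← B·(1+r) − €575.96.
Month 1: interest €170.61; balance after payment €6,854.65.
Month 2: interest €161.08; balance after payment €6,439.77.
Month 3: interest €151.33; balance after payment €6,015.15.
Month 4: interest €141.36; balance after payment €5,580.54.
Month 5: interest €131.14; balance after payment €5,135.73.
Month 6: interest €120.69; balance after payment €4,680.46.

€4,680.46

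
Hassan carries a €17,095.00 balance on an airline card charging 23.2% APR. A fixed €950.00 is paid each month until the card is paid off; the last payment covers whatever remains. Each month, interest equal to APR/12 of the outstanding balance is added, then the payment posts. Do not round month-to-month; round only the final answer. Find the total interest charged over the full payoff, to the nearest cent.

Monthly rate r = 23.2%/12 = 1.93333% = 0.0193333.
Payoff takes n = ⌈−ln(1 − rB₀/P)/ln(1+r)⌉ = ⌈22.328⌉ = 23 payments; the last is €313.60.
Total paid = 22·€950.00 + €313.60 = €21,213.60.
Total interest = total paid − principal = €21,213.60 − €17,095.00 = €4,118.60.

€4,118.60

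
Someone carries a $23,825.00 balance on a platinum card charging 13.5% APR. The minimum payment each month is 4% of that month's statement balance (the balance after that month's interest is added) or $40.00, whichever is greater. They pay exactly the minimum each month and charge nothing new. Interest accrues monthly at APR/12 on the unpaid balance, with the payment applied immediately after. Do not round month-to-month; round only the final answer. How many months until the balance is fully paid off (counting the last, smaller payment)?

Monthly rate r = 13.5%/12 = 1.125% = 0.01125.
While 4% of the post-interest balance exceeds $40.00, each month B ← (B·(1+r))·(1 − 0.04), i.e. B shrinks by the factor (1+r)·0.96 = 0.9708.
This holds for months 1–108. Entering month 109 the balance is $970.62; 4% of the post-interest balance is now below $40.00, so the flat $40.00 minimum applies from here.
From month 109 a fixed $40.00 at rate r clears $970.62 in 29 more payments. Total: 108 + 29 = 137 months.

137 months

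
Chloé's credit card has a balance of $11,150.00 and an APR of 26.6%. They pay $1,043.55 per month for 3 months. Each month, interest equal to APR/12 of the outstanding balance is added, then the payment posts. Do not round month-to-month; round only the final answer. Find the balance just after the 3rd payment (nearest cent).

$8,707.47

Monthly rate r = 26.6%/12 = 2.21667% = 0.0221667.
Each month: B ← B·(1+r) − $1,043.55.
Month 1: interest $247.16; balance after payment $10,353.61.
Month 2: interest $229.50; balance after payment $9,539.56.
Month 3: interest $211.46; balance after payment $8,707.47.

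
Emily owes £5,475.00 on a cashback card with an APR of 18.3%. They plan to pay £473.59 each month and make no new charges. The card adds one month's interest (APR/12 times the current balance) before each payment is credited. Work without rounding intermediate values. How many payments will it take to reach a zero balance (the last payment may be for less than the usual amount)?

Monthly rate r = 18.3%/12 = 1.525% = 0.01525.
Recurrence: B ← B·(1+r) − £473.59.
Month 1: interest £83.49; balance after payment £5,084.90.
Month 2: interest £77.54; balance after payment £4,688.86.
Closed form: n = −ln(1 − rB₀/P)/ln(1+r) = −ln(0.8237)/ln(1.01525) ≈ 12.815, so the balance reaches zero during payment 13.

13 months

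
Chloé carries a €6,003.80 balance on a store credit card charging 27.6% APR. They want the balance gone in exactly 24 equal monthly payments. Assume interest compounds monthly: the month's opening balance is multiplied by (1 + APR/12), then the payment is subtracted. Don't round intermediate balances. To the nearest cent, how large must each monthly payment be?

Monthly rate r = 27.6%/12 = 2.3% = 0.023.
Level-payment amortization: P = B₀·r / (1 − (1+r)^(−n)) = 6003.80·0.023 / (1 − 1.023^(−24)).
Denominator 1 − (1+r)^(−24) = 0.420591595.
P = 138.087 / 0.420591595 ≈ 328.32.

€328.32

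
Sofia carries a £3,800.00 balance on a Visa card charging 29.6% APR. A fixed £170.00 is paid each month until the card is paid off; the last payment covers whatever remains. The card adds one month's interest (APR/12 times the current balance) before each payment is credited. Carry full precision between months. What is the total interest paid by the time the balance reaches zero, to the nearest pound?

Monthly rate r = 29.6%/12 = 2.46667% = 0.0246667.
Payoff takes n = ⌈−ln(1 − rB₀/P)/ln(1+r)⌉ = ⌈32.895⌉ = 33 payments; the last is £152.33.
Total paid = 32·£170.00 + £152.33 = £5,592.33.
Total interest = total paid − principal = £5,592.33 − £3,800.00 = £1,792.33.

£1,792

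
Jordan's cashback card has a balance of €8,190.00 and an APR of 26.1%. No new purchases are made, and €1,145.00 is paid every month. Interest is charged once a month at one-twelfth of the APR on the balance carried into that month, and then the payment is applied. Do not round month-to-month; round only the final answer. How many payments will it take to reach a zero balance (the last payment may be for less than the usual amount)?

Monthly rate r = 26.1%/12 = 2.175% = 0.02175.
Recurrence: B ← B·(1+r) − €1,145.00.
Month 1: interest €178.13; balance after payment €7,223.13.
Month 2: interest €157.10; balance after payment €6,235.24.
Closed form: n = −ln(1 − rB₀/P)/ln(1+r) = −ln(0.84443)/ln(1.02175) ≈ 7.859, so the balance reaches zero during payment 8.

8 months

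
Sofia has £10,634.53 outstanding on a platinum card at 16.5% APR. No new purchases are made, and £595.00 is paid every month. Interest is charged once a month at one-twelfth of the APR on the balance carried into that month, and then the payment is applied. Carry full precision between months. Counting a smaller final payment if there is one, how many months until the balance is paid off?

Monthly rate r = 16.5%/12 = 1.375% = 0.01375.
Recurrence: B ← B·(1+r) − £595.00.
Month 1: interest £146.22; balance after payment £10,185.75.
Month 2: interest £140.05; balance after payment £9,730.81.
Closed form: n = −ln(1 − rB₀/P)/ln(1+r) = −ln(0.75424)/ln(1.01375) ≈ 20.653, so the balance reaches zero during payment 21.

21 months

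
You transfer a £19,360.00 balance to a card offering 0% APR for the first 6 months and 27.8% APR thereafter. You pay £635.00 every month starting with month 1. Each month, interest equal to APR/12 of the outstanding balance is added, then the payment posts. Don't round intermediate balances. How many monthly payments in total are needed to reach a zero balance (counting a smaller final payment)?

Promo months 1–6 at r₀ = 0%/12 = 0; months 7+ at r₁ = 27.8%/12 = 0.0231667.
After month 6 (no interest yet): B = £19,360.00 − 6·£635.00 = £15,550.00.
Then at r₁ with £635.00/mo: n₂ = −ln(1 − r₁·B/P)/ln(1+r₁) ≈ 36.58 → 37 more payments.

43 payments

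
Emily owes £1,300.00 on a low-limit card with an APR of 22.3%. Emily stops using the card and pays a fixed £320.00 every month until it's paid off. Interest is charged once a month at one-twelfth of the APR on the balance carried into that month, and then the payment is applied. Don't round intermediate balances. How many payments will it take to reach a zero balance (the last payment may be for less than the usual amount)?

5 months

Monthly rate r = 22.3%/12 = 1.85833% = 0.0185833.
Recurrence: B ← B·(1+r) − £320.00.
Month 1: interest £24.16; balance after payment £1,004.16.
Month 2: interest £18.66; balance after payment £702.82.
Month 3: interest £13.06; balance after payment £395.88.
Month 4: interest £7.36; balance after payment £83.24.
Month 5: interest £1.55; balance after payment £0.00.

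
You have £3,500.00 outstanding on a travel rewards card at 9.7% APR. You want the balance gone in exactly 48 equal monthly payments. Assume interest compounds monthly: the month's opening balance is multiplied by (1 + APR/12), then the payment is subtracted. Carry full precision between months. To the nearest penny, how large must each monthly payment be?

Monthly rate r = 9.7%/12 = 0.808333% = 0.00808333.
Level-payment amortization: P = B₀·r / (1 − (1+r)^(−n)) = 3500.00·0.00808333 / (1 − 1.00808^(−48)).
Denominator 1 − (1+r)^(−48) = 0.320528666.
P = 28.2917 / 0.320528666 ≈ 88.27.

£88.27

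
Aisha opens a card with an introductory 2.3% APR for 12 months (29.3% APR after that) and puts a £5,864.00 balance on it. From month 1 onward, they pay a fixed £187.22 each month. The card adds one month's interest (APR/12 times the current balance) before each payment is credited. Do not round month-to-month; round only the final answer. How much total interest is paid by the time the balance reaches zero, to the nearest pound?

Promo months 1–12 at r₀ = 2.3%/12 = 0.00191667; months 13+ at r₁ = 29.3%/12 = 0.0244167.
After month 12: iterate B ← B·(1+r₀) − £187.22 for 12 months → £3,729.83.
Then at r₁ with £187.22/mo: n₂ = −ln(1 − r₁·B/P)/ln(1+r₁) ≈ 27.62 → 28 more payments.
Total paid = 39·£187.22 + £117.29 = £7,418.87; interest = £7,418.87 − £5,864.00 = £1,554.87.

£1,555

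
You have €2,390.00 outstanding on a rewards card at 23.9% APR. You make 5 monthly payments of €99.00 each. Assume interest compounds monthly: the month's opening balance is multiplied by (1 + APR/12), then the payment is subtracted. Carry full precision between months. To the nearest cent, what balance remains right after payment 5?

Monthly rate r = 23.9%/12 = 1.99167% = 0.0199167.
Each month: B ← B·(1+r) − €99.00.
Month 1: interest €47.60; balance after payment €2,338.60.
Month 2: interest €46.58; balance after payment €2,286.18.
Month 3: interest €45.53; balance after payment €2,232.71.
Month 4: interest €44.47; balance after payment €2,178.18.
Month 5: interest €43.38; balance after payment €2,122.56.

€2,122.56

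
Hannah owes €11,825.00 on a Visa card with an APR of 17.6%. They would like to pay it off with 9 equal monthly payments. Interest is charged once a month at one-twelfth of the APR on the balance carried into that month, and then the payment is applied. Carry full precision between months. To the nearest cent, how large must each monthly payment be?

Monthly rate r = 17.6%/12 = 1.46667% = 0.0146667.
Level-payment amortization: P = B₀·r / (1 − (1+r)^(−n)) = 11825.00·0.0146667 / (1 − 1.01467^(−9)).
Denominator 1 − (1+r)^(−9) = 0.122818508.
P = 173.433 / 0.122818508 ≈ 1412.11.

€1,412.11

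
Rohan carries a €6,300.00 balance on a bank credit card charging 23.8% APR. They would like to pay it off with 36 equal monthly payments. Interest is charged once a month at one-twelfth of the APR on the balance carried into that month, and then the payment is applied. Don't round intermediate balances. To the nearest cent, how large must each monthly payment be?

Monthly rate r = 23.8%/12 = 1.98333% = 0.0198333.
Level-payment amortization: P = B₀·r / (1 − (1+r)^(−n)) = 6300.00·0.0198333 / (1 − 1.01983^(−36)).
Denominator 1 − (1+r)^(−36) = 0.506884449.
P = 124.95 / 0.506884449 ≈ 246.51.

€246.51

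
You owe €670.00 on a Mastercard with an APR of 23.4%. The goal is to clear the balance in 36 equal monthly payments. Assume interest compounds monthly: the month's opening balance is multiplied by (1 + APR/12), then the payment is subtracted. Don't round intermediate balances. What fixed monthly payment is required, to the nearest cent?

Monthly rate r = 23.4%/12 = 1.95% = 0.0195.
Level-payment amortization: P = B₀·r / (1 − (1+r)^(−n)) = 670.00·0.0195 / (1 − 1.0195^(−36)).
Denominator 1 − (1+r)^(−36) = 0.501046911.
P = 13.065 / 0.501046911 ≈ 26.08.

€26.08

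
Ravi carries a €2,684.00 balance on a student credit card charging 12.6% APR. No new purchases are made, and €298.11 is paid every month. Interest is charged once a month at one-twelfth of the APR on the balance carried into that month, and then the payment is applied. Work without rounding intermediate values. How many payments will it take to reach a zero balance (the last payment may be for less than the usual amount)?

Monthly rate r = 12.6%/12 = 1.05% = 0.0105.
Recurrence: B ← B·(1+r) − €298.11.
Month 1: interest €28.18; balance after payment €2,414.07.
Month 2: interest €25.35; balance after payment €2,141.31.
Closed form: n = −ln(1 − rB₀/P)/ln(1+r) = −ln(0.90546)/ln(1.0105) ≈ 9.507, so the balance reaches zero during payment 10.

10 payments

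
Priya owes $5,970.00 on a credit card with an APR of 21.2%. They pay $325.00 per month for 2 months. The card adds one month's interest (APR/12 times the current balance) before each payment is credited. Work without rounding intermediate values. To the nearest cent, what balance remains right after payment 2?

$5,527.06

Monthly rate r = 21.2%/12 = 1.76667% = 0.0176667.
Each month: B ← B·(1+r) − $325.00.
Month 1: interest $105.47; balance after payment $5,750.47.
Month 2: interest $101.59; balance after payment $5,527.06.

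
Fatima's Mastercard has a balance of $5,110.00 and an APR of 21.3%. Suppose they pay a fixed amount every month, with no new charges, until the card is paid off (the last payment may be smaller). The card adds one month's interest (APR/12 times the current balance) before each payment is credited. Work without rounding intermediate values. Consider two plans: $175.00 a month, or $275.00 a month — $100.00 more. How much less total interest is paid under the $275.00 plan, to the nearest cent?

$1,009.66

Monthly rate r = 21.3%/12 = 1.775% = 0.01775.
At $175.00/mo: n = ⌈−ln(1 − rB₀/P)/ln(1+r)⌉ = 42 payments (last $90.57); total interest = total paid − $5,110.00 = $2,155.57.
At $275.00/mo: 23 payments (last $205.91); total interest $1,145.91.
Interest saved = $2,155.57 − $1,145.91 = $1,009.66.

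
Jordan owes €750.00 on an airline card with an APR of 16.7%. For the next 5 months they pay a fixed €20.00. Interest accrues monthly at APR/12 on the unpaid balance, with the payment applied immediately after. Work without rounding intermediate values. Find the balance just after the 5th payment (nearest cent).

Monthly rate r = 16.7%/12 = 1.39167% = 0.0139167.
Each month: B ← B·(1+r) − €20.00.
Month 1: interest €10.44; balance after payment €740.44.
Month 2: interest €10.30; balance after payment €730.74.
Month 3: interest €10.17; balance after payment €720.91.
Month 4: interest €10.03; balance after payment €710.94.
Month 5: interest €9.89; balance after payment €700.84.

€700.84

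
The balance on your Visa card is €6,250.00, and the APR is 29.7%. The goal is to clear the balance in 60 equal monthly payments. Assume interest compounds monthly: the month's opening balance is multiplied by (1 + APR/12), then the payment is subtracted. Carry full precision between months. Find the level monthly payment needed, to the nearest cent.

Monthly rate r = 29.7%/12 = 2.475% = 0.02475.
Level-payment amortization: P = B₀·r / (1 − (1+r)^(−n)) = 6250.00·0.02475 / (1 − 1.02475^(−60)).
Denominator 1 − (1+r)^(−60) = 0.769365443.
P = 154.687 / 0.769365443 ≈ 201.06.

€201.06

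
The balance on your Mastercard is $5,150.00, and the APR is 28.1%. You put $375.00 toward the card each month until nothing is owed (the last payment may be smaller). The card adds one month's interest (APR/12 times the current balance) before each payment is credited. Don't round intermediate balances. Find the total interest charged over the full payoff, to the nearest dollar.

$1,137

Monthly rate r = 28.1%/12 = 2.34167% = 0.0234167.
Payoff takes n = ⌈−ln(1 − rB₀/P)/ln(1+r)⌉ = ⌈16.763⌉ = 17 payments; the last is $286.81.
Total paid = 16·$375.00 + $286.81 = $6,286.81.
Total interest = total paid − principal = $6,286.81 − $5,150.00 = $1,136.81.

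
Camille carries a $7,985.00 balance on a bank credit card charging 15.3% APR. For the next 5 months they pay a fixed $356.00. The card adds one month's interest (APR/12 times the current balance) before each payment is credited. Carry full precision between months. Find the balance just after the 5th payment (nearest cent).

$6,681.22

Monthly rate r = 15.3%/12 = 1.275% = 0.01275.
Each month: B ← B·(1+r) − $356.00.
Month 1: interest $101.81; balance after payment $7,730.81.
Month 2: interest $98.57; balance after payment $7,473.38.
Month 3: interest $95.29; balance after payment $7,212.66.
Month 4: interest $91.96; balance after payment $6,948.62.
Month 5: interest $88.59; balance after payment $6,681.22.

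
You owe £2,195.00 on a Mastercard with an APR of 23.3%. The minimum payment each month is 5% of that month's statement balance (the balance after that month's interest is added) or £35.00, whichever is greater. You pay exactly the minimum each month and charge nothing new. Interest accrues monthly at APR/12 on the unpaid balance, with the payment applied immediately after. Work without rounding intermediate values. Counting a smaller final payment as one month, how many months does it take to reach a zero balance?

Monthly rate r = 23.3%/12 = 1.94167% = 0.0194167.
While 5% of the post-interest balance exceeds £35.00, each month B ← (B·(1+r))·(1 − 0.05), i.e. B shrinks by the factor (1+r)·0.95 = 0.96845.
This holds for months 1–37. Entering month 38 the balance is £670.23; 5% of the post-interest balance is now below £35.00, so the flat £35.00 minimum applies from here.
From month 38 a fixed £35.00 at rate r clears £670.23 in 25 more payments. Total: 37 + 25 = 62 months.

62 months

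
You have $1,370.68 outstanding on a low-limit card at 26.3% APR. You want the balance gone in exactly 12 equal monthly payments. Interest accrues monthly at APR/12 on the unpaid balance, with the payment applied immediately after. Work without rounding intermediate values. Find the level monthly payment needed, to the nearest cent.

Monthly rate r = 26.3%/12 = 2.19167% = 0.0219167.
Level-payment amortization: P = B₀·r / (1 − (1+r)^(−n)) = 1370.68·0.0219167 / (1 − 1.02192^(−12)).
Denominator 1 − (1+r)^(−12) = 0.229071301.
P = 30.0407 / 0.229071301 ≈ 131.14.

$131.14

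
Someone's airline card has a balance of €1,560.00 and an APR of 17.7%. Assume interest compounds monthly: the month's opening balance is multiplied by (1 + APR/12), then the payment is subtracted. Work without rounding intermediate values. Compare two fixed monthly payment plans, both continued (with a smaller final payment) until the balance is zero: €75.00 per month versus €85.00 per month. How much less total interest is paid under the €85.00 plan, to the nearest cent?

€44.26

Monthly rate r = 17.7%/12 = 1.475% = 0.01475.
At €75.00/mo: n = ⌈−ln(1 − rB₀/P)/ln(1+r)⌉ = 26 payments (last €1.96); total interest = total paid − €1,560.00 = €316.96.
At €85.00/mo: 22 payments (last €47.70); total interest €272.70.
Interest saved = €316.96 − €272.70 = €44.26.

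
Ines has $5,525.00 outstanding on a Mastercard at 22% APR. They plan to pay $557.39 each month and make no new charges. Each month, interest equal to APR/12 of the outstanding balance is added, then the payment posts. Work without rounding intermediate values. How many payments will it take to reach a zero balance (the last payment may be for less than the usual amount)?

Monthly rate r = 22%/12 = 1.83333% = 0.0183333.
Recurrence: B ← B·(1+r) − $557.39.
Month 1: interest $101.29; balance after payment $5,068.90.
Month 2: interest $92.93; balance after payment $4,604.44.
Closed form: n = −ln(1 − rB₀/P)/ln(1+r) = −ln(0.81828)/ln(1.01833) ≈ 11.039, so the balance reaches zero during payment 12.

12 payments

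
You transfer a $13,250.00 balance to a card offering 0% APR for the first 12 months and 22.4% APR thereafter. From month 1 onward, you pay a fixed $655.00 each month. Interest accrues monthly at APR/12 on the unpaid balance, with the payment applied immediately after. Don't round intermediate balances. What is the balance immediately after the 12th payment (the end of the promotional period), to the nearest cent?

Promo months 1–12 at r₀ = 0%/12 = 0; months 13+ at r₁ = 22.4%/12 = 0.0186667.
After month 12 (no interest yet): B = $13,250.00 − 12·$655.00 = $5,390.00.

$5,390.00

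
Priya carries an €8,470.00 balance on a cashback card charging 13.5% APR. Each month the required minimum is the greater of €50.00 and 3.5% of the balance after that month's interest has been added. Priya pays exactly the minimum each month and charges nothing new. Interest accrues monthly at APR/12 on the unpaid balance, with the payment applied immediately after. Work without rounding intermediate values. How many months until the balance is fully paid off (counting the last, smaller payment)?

108 months

Monthly rate r = 13.5%/12 = 1.125% = 0.01125.
While 3.5% of the post-interest balance exceeds €50.00, each month B ← (B·(1+r))·(1 − 0.035), i.e. B shrinks by the factor (1+r)·0.965 = 0.97586.
This holds for months 1–74. Entering month 75 the balance is €1,388.15; 3.5% of the post-interest balance is now below €50.00, so the flat €50.00 minimum applies from here.
From month 75 a fixed €50.00 at rate r clears €1,388.15 in 34 more payments. Total: 74 + 34 = 108 months.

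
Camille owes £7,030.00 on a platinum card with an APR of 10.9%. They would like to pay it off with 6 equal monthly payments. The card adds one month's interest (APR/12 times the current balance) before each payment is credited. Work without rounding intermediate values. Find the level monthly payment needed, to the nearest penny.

£1,209.20

Monthly rate r = 10.9%/12 = 0.908333% = 0.00908333.
Level-payment amortization: P = B₀·r / (1 − (1+r)^(−n)) = 7030.00·0.00908333 / (1 − 1.00908^(−6)).
Denominator 1 − (1+r)^(−6) = 0.0528084803.
P = 63.8558 / 0.0528084803 ≈ 1209.20.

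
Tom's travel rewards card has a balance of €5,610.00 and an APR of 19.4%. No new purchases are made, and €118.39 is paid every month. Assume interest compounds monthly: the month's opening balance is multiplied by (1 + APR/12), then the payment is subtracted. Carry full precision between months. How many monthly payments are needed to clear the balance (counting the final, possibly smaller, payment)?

Monthly rate r = 19.4%/12 = 1.61667% = 0.0161667.
Recurrence: B ← B·(1+r) − €118.39.
Month 1: interest €90.69; balance after payment €5,582.30.
Month 2: interest €90.25; balance after payment €5,554.16.
Closed form: n = −ln(1 − rB₀/P)/ln(1+r) = −ln(0.23393)/ln(1.01617) ≈ 90.584, so the balance reaches zero during payment 91.

91 months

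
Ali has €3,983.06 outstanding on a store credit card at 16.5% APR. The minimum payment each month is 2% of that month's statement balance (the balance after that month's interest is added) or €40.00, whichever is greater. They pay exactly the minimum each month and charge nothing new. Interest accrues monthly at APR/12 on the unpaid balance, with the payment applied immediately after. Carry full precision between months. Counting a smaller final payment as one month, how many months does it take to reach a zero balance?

191 months

Monthly rate r = 16.5%/12 = 1.375% = 0.01375.
While 2% of the post-interest balance exceeds €40.00, each month B ← (B·(1+r))·(1 − 0.02), i.e. B shrinks by the factor (1+r)·0.98 = 0.99347.
This holds for months 1–108. Entering month 109 the balance is €1,964.11; 2% of the post-interest balance is now below €40.00, so the flat €40.00 minimum applies from here.
From month 109 a fixed €40.00 at rate r clears €1,964.11 in 83 more payments. Total: 108 + 83 = 191 months.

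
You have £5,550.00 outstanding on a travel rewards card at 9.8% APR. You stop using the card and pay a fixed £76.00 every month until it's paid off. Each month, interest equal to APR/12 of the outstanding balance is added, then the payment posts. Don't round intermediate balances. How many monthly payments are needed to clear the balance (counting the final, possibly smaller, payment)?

Monthly rate r = 9.8%/12 = 0.816667% = 0.00816667.
Recurrence: B ← B·(1+r) − £76.00.
Month 1: interest £45.33; balance after payment £5,519.32.
Month 2: interest £45.07; balance after payment £5,488.40.
Closed form: n = −ln(1 − rB₀/P)/ln(1+r) = −ln(0.40362)/ln(1.00817) ≈ 111.549, so the balance reaches zero during payment 112.

112 payments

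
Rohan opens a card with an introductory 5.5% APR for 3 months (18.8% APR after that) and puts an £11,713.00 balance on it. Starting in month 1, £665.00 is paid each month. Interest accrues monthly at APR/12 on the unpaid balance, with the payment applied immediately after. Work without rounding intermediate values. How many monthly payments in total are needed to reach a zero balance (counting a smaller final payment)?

21 payments

Promo months 1–3 at r₀ = 5.5%/12 = 0.00458333; months 4+ at r₁ = 18.8%/12 = 0.0156667.
After month 3: iterate B ← B·(1+r₀) − £665.00 for 3 months → £9,870.64.
Then at r₁ with £665.00/mo: n₂ = −ln(1 − r₁·B/P)/ln(1+r₁) ≈ 17.03 → 18 more payments.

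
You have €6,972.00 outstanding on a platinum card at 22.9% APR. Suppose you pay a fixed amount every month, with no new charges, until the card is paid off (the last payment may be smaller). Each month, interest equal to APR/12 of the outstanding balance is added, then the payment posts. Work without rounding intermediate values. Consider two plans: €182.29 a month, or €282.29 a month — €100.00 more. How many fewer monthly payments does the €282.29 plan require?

Monthly rate r = 22.9%/12 = 1.90833% = 0.0190833.
At €182.29/mo: n = ⌈−ln(1 − rB₀/P)/ln(1+r)⌉ = 70 payments (last €43.98); total interest = total paid − €6,972.00 = €5,649.99.
At €282.29/mo: 34 payments (last €202.97); total interest €2,546.54.
Payments saved = 70 − 34 = 36.

36 fewer payments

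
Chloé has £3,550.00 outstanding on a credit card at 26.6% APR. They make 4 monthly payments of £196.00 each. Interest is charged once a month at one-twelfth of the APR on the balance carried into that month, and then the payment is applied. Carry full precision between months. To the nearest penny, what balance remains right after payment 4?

Monthly rate r = 26.6%/12 = 2.21667% = 0.0221667.
Each month: B ← B·(1+r) − £196.00.
Month 1: interest £78.69; balance after payment £3,432.69.
Month 2: interest £76.09; balance after payment £3,312.78.
Month 3: interest £73.43; balance after payment £3,190.22.
Month 4: interest £70.72; balance after payment £3,064.93.

£3,064.93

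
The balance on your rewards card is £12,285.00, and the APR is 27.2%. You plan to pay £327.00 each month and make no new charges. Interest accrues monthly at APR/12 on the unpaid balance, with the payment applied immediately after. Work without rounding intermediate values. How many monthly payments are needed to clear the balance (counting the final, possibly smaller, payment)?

86 months

Monthly rate r = 27.2%/12 = 2.26667% = 0.0226667.
Recurrence: B ← B·(1+r) − £327.00.
Month 1: interest £278.46; balance after payment £12,236.46.
Month 2: interest £277.36; balance after payment £12,186.82.
Closed form: n = −ln(1 − rB₀/P)/ln(1+r) = −ln(0.14844)/ln(1.02267) ≈ 85.108, so the balance reaches zero during payment 86.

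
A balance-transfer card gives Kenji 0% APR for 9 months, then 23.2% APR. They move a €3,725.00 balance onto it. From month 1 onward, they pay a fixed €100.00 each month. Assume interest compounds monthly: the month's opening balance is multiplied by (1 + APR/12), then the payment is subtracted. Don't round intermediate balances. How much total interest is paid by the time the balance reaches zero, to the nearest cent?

Promo months 1–9 at r₀ = 0%/12 = 0; months 10+ at r₁ = 23.2%/12 = 0.0193333.
After month 9 (no interest yet): B = €3,725.00 − 9·€100.00 = €2,825.00.
Then at r₁ with €100.00/mo: n₂ = −ln(1 − r₁·B/P)/ln(1+r₁) ≈ 41.26 → 42 more payments.
Total paid = 50·€100.00 + €25.90 = €5,025.90; interest = €5,025.90 − €3,725.00 = €1,300.90.

€1,300.90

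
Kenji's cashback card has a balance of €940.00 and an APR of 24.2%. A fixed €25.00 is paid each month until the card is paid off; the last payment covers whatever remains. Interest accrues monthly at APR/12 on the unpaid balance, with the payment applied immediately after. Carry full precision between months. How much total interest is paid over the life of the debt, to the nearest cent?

Monthly rate r = 24.2%/12 = 2.01667% = 0.0201667.
Payoff takes n = ⌈−ln(1 − rB₀/P)/ln(1+r)⌉ = ⌈71.117⌉ = 72 payments; the last is €2.95.
Total paid = 71·€25.00 + €2.95 = €1,777.95.
Total interest = total paid − principal = €1,777.95 − €940.00 = €837.95.

€837.95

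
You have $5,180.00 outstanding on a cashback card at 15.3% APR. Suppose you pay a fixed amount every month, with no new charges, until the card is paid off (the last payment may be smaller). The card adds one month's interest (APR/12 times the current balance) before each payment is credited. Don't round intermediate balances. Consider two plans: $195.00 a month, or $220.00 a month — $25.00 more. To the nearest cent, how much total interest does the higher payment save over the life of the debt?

Monthly rate r = 15.3%/12 = 1.275% = 0.01275.
At $195.00/mo: n = ⌈−ln(1 − rB₀/P)/ln(1+r)⌉ = 33 payments (last $125.19); total interest = total paid − $5,180.00 = $1,185.19.
At $220.00/mo: 29 payments (last $38.82); total interest $1,018.82.
Interest saved = $1,185.19 − $1,018.82 = $166.37.

$166.37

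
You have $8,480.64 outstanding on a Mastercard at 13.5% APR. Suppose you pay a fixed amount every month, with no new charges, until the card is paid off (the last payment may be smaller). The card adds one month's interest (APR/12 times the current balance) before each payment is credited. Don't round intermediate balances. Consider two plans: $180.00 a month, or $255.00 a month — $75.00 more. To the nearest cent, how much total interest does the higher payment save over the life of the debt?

Monthly rate r = 13.5%/12 = 1.125% = 0.01125.
At $180.00/mo: n = ⌈−ln(1 − rB₀/P)/ln(1+r)⌉ = 68 payments (last $89.81); total interest = total paid − $8,480.64 = $3,669.17.
At $255.00/mo: 42 payments (last $227.24); total interest $2,201.60.
Interest saved = $3,669.17 − $2,201.60 = $1,467.57.

$1,467.57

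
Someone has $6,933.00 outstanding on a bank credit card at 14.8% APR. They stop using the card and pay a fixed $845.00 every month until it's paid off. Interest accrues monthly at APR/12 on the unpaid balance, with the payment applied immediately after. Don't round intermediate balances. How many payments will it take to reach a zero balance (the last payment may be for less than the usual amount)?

9 payments

Monthly rate r = 14.8%/12 = 1.23333% = 0.0123333.
Recurrence: B ← B·(1+r) − $845.00.
Month 1: interest $85.51; balance after payment $6,173.51.
Month 2: interest $76.14; balance after payment $5,404.65.
Closed form: n = −ln(1 − rB₀/P)/ln(1+r) = −ln(0.89881)/ln(1.01233) ≈ 8.703, so the balance reaches zero during payment 9.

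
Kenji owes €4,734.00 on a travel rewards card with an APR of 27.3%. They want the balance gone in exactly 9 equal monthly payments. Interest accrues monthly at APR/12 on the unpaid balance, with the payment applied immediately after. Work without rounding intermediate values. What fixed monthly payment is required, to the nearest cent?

€587.63

Monthly rate r = 27.3%/12 = 2.275% = 0.02275.
Level-payment amortization: P = B₀·r / (1 − (1+r)^(−n)) = 4734.00·0.02275 / (1 − 1.02275^(−9)).
Denominator 1 − (1+r)^(−9) = 0.183277338.
P = 107.698 / 0.183277338 ≈ 587.63.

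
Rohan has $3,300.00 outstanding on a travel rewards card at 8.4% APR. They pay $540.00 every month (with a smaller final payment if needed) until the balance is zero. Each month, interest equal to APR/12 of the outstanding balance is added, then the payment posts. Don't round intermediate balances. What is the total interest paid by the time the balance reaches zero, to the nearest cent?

$84.82

Monthly rate r = 8.4%/12 = 0.7% = 0.007.
Payoff takes n = ⌈−ln(1 − rB₀/P)/ln(1+r)⌉ = ⌈6.268⌉ = 7 payments; the last is $144.82.
Total paid = 6·$540.00 + $144.82 = $3,384.82.
Total interest = total paid − principal = $3,384.82 − $3,300.00 = $84.82.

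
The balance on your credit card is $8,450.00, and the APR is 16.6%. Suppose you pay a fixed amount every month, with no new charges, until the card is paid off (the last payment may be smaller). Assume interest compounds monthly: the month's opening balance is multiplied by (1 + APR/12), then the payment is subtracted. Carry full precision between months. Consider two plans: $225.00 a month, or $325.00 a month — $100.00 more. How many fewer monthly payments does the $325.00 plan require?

Monthly rate r = 16.6%/12 = 1.38333% = 0.0138333.
At $225.00/mo: n = ⌈−ln(1 − rB₀/P)/ln(1+r)⌉ = 54 payments (last $79.37); total interest = total paid − $8,450.00 = $3,554.37.
At $325.00/mo: 33 payments (last $145.65); total interest $2,095.65.
Payments saved = 54 − 33 = 21.

21 fewer payments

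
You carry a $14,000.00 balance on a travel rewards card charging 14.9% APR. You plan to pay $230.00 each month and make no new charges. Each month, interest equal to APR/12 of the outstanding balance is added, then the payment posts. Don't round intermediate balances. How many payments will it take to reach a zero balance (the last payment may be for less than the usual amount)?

Monthly rate r = 14.9%/12 = 1.24167% = 0.0124167.
Recurrence: B ← B·(1+r) − $230.00.
Month 1: interest $173.83; balance after payment $13,943.83.
Month 2: interest $173.14; balance after payment $13,886.97.
Closed form: n = −ln(1 − rB₀/P)/ln(1+r) = −ln(0.2442)/ln(1.01242) ≈ 114.241, so the balance reaches zero during payment 115.

115 payments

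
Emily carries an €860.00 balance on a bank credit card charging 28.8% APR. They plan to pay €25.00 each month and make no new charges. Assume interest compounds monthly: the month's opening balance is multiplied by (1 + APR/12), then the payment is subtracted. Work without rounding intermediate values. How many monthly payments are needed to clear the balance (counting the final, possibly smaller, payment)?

74 payments

Monthly rate r = 28.8%/12 = 2.4% = 0.024.
Recurrence: B ← B·(1+r) − €25.00.
Month 1: interest €20.64; balance after payment €855.64.
Month 2: interest €20.54; balance after payment €851.18.
Closed form: n = −ln(1 − rB₀/P)/ln(1+r) = −ln(0.1744)/ln(1.024) ≈ 73.637, so the balance reaches zero during payment 74.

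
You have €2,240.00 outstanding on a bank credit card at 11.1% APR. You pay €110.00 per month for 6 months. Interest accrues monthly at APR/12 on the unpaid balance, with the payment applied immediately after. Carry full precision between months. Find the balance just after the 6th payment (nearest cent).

Monthly rate r = 11.1%/12 = 0.925% = 0.00925.
Each month: B ← B·(1+r) − €110.00.
Month 1: interest €20.72; balance after payment €2,150.72.
Month 2: interest €19.89; balance after payment €2,060.61.
Month 3: interest €19.06; balance after payment €1,969.67.
Month 4: interest €18.22; balance after payment €1,877.89.
Month 5: interest €17.37; balance after payment €1,785.26.
Month 6: interest €16.51; balance after payment €1,691.78.

€1,691.78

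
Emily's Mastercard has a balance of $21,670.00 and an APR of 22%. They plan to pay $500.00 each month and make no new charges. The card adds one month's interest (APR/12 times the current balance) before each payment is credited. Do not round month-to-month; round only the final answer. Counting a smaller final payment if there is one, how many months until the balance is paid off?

88 payments

Monthly rate r = 22%/12 = 1.83333% = 0.0183333.
Recurrence: B ← B·(1+r) − $500.00.
Month 1: interest $397.28; balance after payment $21,567.28.
Month 2: interest $395.40; balance after payment $21,462.68.
Closed form: n = −ln(1 − rB₀/P)/ln(1+r) = −ln(0.20543)/ln(1.01833) ≈ 87.114, so the balance reaches zero during payment 88.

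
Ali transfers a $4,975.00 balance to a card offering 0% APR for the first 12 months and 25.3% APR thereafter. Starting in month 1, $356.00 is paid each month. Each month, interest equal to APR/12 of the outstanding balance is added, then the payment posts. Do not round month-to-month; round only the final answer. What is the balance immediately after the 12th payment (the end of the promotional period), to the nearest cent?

Promo months 1–12 at r₀ = 0%/12 = 0; months 13+ at r₁ = 25.3%/12 = 0.0210833.
After month 12 (no interest yet): B = $4,975.00 − 12·$356.00 = $703.00.

$703.00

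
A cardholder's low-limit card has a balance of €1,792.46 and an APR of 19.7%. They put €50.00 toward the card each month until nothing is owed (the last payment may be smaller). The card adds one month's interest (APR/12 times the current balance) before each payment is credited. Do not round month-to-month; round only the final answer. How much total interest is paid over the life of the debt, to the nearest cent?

€934.37

Monthly rate r = 19.7%/12 = 1.64167% = 0.0164167.
Payoff takes n = ⌈−ln(1 − rB₀/P)/ln(1+r)⌉ = ⌈54.535⌉ = 55 payments; the last is €26.83.
Total paid = 54·€50.00 + €26.83 = €2,726.83.
Total interest = total paid − principal = €2,726.83 − €1,792.46 = €934.37.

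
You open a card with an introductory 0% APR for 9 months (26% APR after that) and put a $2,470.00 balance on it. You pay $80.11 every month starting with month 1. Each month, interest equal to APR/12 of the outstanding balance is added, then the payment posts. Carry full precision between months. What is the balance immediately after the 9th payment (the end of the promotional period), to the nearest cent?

Promo months 1–9 at r₀ = 0%/12 = 0; months 10+ at r₁ = 26%/12 = 0.0216667.
After month 9 (no interest yet): B = $2,470.00 − 9·$80.11 = $1,749.01.

$1,749.01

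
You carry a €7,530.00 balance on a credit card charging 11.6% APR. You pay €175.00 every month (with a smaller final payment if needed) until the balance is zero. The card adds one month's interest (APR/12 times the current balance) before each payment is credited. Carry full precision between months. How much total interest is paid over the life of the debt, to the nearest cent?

Monthly rate r = 11.6%/12 = 0.966667% = 0.00966667.
Payoff takes n = ⌈−ln(1 − rB₀/P)/ln(1+r)⌉ = ⌈55.898⌉ = 56 payments; the last is €157.30.
Total paid = 55·€175.00 + €157.30 = €9,782.30.
Total interest = total paid − principal = €9,782.30 − €7,530.00 = €2,252.30.

€2,252.30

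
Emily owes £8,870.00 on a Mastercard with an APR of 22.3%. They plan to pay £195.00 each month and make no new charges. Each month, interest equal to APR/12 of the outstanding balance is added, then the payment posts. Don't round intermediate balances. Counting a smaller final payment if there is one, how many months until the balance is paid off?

102 months

Monthly rate r = 22.3%/12 = 1.85833% = 0.0185833.
Recurrence: B ← B·(1+r) − £195.00.
Month 1: interest £164.83; balance after payment £8,839.83.
Month 2: interest £164.27; balance after payment £8,809.11.
Closed form: n = −ln(1 − rB₀/P)/ln(1+r) = −ln(0.1547)/ln(1.01858) ≈ 101.358, so the balance reaches zero during payment 102.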